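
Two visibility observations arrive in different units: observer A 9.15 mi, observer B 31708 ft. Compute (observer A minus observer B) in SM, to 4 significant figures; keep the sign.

3.145 SM

observer B: 31708 ft = 6.00530 SM.
Difference: 9.15000 − 6.00530 = 3.145 SM.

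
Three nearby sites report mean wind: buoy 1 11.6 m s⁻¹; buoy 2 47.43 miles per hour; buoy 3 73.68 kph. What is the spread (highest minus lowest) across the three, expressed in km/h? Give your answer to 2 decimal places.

buoy 1: 11.6 m/s = 41.7600 km/h.
buoy 2: 47.43 mph = 76.3312 km/h.
Spread: 76.3312 − 41.7600 = 34.57 km/h.

34.57 km/h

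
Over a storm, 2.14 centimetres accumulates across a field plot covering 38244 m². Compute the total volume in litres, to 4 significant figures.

818400 litres

Depth: 2.14 cm × 10 = 21.4 mm.
1 mm over 1 m² is 1 L, so volume = 21.4 × 38244 = 818421.6 L ≈ 818400 L.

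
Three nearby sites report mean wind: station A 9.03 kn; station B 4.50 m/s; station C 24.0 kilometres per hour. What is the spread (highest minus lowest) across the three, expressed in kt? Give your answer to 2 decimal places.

station B: 4.50 m/s = 8.7473 kt.
station C: 24.0 km/h = 12.9590 kt.
Spread: 12.9590 − 8.7473 = 4.21 kt.

4.21 kt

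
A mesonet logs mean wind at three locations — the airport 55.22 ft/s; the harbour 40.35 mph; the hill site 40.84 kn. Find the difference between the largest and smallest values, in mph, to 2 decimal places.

9.35 mph

the airport: 55.22 ft/s = 37.6500 mph.
the hill site: 40.84 kt = 46.9978 mph.
Spread: 46.9978 − 37.6500 = 9.35 mph.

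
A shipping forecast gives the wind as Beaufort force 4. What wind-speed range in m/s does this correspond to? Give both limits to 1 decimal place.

5.5 to 7.9 m/s

Beaufort 4 (moderate breeze) spans 5.5–7.9 m/s.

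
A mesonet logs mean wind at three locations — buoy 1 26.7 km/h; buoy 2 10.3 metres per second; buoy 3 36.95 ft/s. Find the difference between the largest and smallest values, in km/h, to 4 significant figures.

13.84 km/h

buoy 2: 10.3 m/s = 37.0800 km/h.
buoy 3: 36.95 ft/s = 40.5445 km/h.
Spread: 40.5445 − 26.7000 = 13.84 km/h.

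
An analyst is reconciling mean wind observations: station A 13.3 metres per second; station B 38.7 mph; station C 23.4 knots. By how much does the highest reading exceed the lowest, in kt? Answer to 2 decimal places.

10.23 kt

station A: 13.3 m/s = 25.8531 kt.
station B: 38.7 mph = 33.6294 kt.
Spread: 33.6294 − 23.4000 = 10.23 kt.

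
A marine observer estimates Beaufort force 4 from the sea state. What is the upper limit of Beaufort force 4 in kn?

16 kt

Beaufort 4 (moderate breeze) spans 11–16 knots.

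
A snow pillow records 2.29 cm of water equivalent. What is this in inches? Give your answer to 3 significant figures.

0.902 in

1 cm = 0.393701 in, so 2.29 × 0.393701 = 0.902 in.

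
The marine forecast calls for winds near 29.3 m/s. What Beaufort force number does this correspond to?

Beaufort force 11

29.3 m/s lies in the Beaufort 11 band (violent storm, 28.5–32.6 m/s).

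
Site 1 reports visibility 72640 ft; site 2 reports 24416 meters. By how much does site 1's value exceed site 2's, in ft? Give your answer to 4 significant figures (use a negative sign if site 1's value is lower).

-7465 ft

site 2: 24416 m = 80104.99 ft.
Difference: 72640.00 − 80104.99 = -7465 ft.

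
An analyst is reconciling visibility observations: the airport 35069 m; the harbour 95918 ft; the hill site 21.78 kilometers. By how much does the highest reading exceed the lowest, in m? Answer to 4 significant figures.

13290 m

the harbour: 95918 ft = 29235.81 m.
the hill site: 21.78 km = 21780.00 m.
Spread: 35069.00 − 21780.00 = 13290 m.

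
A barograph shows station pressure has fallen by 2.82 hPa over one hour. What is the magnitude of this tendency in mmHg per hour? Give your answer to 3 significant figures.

2.12 mmHg per hour

2.82 hPa / 1 h × 0.750062 mmHg/hPa = 2.12 mmHg/h.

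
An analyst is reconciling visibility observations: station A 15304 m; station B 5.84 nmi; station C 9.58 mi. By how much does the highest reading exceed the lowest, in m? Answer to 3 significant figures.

4600 m

station B: 5.84 nmi = 10815.68 m.
station C: 9.58 SM = 15417.52 m.
Spread: 15417.52 − 10815.68 = 4600 m.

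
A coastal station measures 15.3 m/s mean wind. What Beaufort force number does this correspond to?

15.3 m/s lies in the Beaufort 7 band (near gale, 13.9–17.1 m/s).

Beaufort force 7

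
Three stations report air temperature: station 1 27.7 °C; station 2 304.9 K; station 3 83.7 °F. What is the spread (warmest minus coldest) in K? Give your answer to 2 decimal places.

station 2: 304.9 K = 31.750 °C.
station 3: 83.7 °F = 28.722 °C.
Spread: 31.750 − 27.700 = 4.050 °C.

4.05 K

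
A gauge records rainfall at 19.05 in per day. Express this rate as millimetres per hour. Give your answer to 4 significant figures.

20.16 mm/hour

19.05 in/day × 25.4 mm/in × 0.0416667 day/hour = 20.16 mm/hour.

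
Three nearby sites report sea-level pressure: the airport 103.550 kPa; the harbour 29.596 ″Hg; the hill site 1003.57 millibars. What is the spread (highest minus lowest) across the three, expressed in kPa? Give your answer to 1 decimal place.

the harbour: 29.596 inHg = 100.224 kPa.
the hill site: 1003.57 mb = 100.357 kPa.
Spread: 103.550 − 100.224 = 3.3 kPa.

3.3 kPa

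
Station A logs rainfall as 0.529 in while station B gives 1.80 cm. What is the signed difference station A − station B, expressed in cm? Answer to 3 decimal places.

-0.456 cm

station A: 0.529 in = 1.34366 cm.
Difference: 1.34366 − 1.80000 = -0.456 cm.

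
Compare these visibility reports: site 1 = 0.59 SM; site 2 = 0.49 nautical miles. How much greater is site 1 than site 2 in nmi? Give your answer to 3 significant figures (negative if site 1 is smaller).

0.0227 nmi

site 1: 0.59 SM = 0.512696 nmi.
Difference: 0.512696 − 0.490000 = 0.0227 nmi.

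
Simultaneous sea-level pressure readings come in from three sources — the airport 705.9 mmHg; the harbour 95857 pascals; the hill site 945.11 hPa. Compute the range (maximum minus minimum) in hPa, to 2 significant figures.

the airport: 705.9 mmHg = 941.12 hPa.
the harbour: 95857 Pa = 958.57 hPa.
Spread: 958.57 − 941.12 = 17 hPa.

17 hPa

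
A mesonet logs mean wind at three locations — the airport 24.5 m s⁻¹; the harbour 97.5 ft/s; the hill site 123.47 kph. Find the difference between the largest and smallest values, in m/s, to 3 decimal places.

the harbour: 97.5 ft/s = 29.71800 m/s.
the hill site: 123.47 km/h = 34.29722 m/s.
Spread: 34.29722 − 24.50000 = 9.797 m/s.

9.797 m/s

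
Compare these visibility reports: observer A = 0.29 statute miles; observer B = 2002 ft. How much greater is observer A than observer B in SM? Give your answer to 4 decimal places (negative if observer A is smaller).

observer B: 2002 ft = 0.379167 SM.
Difference: 0.290000 − 0.379167 = -0.0892 SM.

-0.0892 SM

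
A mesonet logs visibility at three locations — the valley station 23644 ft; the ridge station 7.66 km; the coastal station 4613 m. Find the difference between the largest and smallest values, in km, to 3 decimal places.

3.047 km

the valley station: 23644 ft = 7.20669 km.
the coastal station: 4613 m = 4.61300 km.
Spread: 7.66000 − 4.61300 = 3.047 km.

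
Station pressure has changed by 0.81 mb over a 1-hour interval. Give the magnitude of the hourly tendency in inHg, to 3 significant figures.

0.0239 inHg per hour

0.81 mb / 1 h × 0.02953 inHg/mb = 0.0239 inHg/h.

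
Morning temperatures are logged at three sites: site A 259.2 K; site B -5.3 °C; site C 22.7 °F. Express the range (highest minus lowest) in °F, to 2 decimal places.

15.81 °F

site A: 259.2 K = -13.950 °C.
site C: 22.7 °F = -5.167 °C.
Spread: (-5.167) − (-13.950) = 8.783 °C = 15.81 °F.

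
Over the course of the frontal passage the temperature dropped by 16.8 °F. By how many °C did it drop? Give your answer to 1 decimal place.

9.3 °C

Converting a difference, only the 9/5 scale factor applies: Δ°C = 16.8 × 0.5556 = 9.3 °C.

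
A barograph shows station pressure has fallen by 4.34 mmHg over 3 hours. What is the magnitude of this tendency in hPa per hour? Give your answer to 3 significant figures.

4.34 mmHg / 3 h × 1.33322 hPa/mmHg = 1.93 hPa/h.

1.93 hPa per hour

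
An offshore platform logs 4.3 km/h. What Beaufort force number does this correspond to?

4.3 km/h = 1.2 m/s, which is Beaufort 1 (light air, 0.3–1.5 m/s).

Beaufort force 1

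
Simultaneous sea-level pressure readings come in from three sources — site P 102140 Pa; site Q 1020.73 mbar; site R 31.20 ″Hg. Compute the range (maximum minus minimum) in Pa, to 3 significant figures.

site Q: 1020.73 mb = 102073.00 Pa.
site R: 31.20 inHg = 105655.34 Pa.
Spread: 105655.34 − 102073.00 = 3580 Pa.

3580 Pa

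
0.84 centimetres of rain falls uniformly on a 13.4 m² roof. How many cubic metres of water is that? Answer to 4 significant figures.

Depth: 0.84 cm × 10 = 8.4 mm.
1 mm over 1 m² is 1 L, so volume = 8.4 × 13.4 = 112.56 L = 0.1126 m³.

0.1126 cubic metres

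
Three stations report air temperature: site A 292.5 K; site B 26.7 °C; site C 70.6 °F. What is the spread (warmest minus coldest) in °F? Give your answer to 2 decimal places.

13.23 °F

site A: 292.5 K = 19.350 °C.
site C: 70.6 °F = 21.444 °C.
Spread: 26.700 − 19.350 = 7.350 °C = 13.23 °F.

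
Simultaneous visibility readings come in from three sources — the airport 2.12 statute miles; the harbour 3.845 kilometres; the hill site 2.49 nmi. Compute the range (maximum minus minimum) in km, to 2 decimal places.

the airport: 2.12 SM = 3.4118 km.
the hill site: 2.49 nmi = 4.6115 km.
Spread: 4.6115 − 3.4118 = 1.20 km.

1.20 km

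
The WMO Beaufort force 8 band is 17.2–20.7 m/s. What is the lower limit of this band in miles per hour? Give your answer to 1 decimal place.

17.2–20.7 m/s × 2.237 = 38.5–46.3 mph.

38.5 mph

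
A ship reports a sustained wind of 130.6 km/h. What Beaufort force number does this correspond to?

130.6 km/h = 36.3 m/s, which is Beaufort 12 (hurricane force, ≥32.7 m/s).

Beaufort force 12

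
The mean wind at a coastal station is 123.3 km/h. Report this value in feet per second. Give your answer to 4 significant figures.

112.4 ft/s

1 km/h = 0.911344 ft/s, so 123.3 × 0.911344 = 112.4 ft/s.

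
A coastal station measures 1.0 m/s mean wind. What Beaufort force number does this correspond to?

1.0 m/s lies in the Beaufort 1 band (light air, 0.3–1.5 m/s).

Beaufort force 1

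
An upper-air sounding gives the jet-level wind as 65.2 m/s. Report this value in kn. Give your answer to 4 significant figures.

1 m/s = 1.94384 kt, so 65.2 × 1.94384 = 126.7 kt.

126.7 kt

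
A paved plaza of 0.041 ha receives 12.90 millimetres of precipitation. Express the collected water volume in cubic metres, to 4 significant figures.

5.289 cubic metres

Area: 0.041 ha = 410 m².
1 mm over 1 m² is 1 L, so volume = 12.9 × 410 = 5289 L = 5.289 m³.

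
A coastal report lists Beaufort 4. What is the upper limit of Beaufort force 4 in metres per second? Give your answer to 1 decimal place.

7.9 m/s

Beaufort 4 (moderate breeze) spans 5.5–7.9 m/s.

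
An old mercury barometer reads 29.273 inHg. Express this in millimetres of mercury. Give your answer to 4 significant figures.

1 inHg = 25.4 mmHg, so 29.273 × 25.4 = 743.5 mmHg.

743.5 mmHg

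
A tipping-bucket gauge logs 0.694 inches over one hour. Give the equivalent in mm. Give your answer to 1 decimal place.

1 in = 25.4 mm, so 0.694 × 25.4 = 17.6 mm.

17.6 mm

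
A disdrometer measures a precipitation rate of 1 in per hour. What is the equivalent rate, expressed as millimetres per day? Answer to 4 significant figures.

609.6 mm/day

1 in/hour × 25.4 mm/in × 24 hour/day = 609.6 mm/day.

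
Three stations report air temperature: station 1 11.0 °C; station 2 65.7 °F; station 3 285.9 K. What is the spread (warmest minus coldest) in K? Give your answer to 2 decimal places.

7.72 K

station 2: 65.7 °F = 18.722 °C.
station 3: 285.9 K = 12.750 °C.
Spread: 18.722 − 11.000 = 7.722 °C.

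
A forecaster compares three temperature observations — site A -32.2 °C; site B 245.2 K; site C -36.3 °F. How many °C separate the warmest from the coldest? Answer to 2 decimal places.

site B: 245.2 K = -27.950 °C.
site C: -36.3 °F = -37.944 °C.
Spread: (-27.950) − (-37.944) = 9.994 °C.

9.99 °C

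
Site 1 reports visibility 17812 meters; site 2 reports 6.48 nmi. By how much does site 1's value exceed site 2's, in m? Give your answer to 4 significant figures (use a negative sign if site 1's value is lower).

site 2: 6.48 nmi = 12000.96 m.
Difference: 17812.00 − 12000.96 = 5811 m.

5811 m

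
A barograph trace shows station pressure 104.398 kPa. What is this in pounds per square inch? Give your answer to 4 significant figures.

1 kPa = 0.145038 psi, so 104.398 × 0.145038 = 15.14 psi.

15.14 psi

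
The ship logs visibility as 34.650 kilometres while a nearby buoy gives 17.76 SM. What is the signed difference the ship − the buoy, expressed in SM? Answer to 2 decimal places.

the ship: 34.650 km = 21.5305 SM.
Difference: 21.5305 − 17.7600 = 3.77 SM.

3.77 SM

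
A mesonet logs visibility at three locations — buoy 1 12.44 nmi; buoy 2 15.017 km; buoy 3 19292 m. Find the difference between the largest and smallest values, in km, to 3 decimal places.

buoy 1: 12.44 nmi = 23.03888 km.
buoy 3: 19292 m = 19.29200 km.
Spread: 23.03888 − 15.01700 = 8.022 km.

8.022 km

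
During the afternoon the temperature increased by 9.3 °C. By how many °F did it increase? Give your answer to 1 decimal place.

16.7 °F

Converting a difference, only the 9/5 scale factor applies: Δ°F = 9.3 × 1.8 = 16.7 °F.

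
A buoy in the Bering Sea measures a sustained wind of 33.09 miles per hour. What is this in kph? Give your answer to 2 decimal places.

1 mph = 1.60934 km/h, so 33.09 × 1.60934 = 53.25 km/h.

53.25 km/h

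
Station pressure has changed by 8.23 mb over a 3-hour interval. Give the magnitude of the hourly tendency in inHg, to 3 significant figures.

0.0810 inHg per hour

8.23 mb / 3 h × 0.02953 inHg/mb = 0.0810 inHg/h.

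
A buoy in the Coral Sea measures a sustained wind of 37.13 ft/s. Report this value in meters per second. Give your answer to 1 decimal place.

11.3 m/s

1 ft/s = 0.3048 m/s, so 37.13 × 0.3048 = 11.3 m/s.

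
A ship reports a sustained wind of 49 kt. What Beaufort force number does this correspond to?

49 kt lies in the Beaufort 10 band (storm, 48–55 kt).

Beaufort force 10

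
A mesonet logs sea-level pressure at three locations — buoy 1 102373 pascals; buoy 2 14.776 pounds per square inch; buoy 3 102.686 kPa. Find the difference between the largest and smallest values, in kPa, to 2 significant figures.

buoy 1: 102373 Pa = 102.3730 kPa.
buoy 2: 14.776 psi = 101.8769 kPa.
Spread: 102.6860 − 101.8769 = 0.81 kPa.

0.81 kPa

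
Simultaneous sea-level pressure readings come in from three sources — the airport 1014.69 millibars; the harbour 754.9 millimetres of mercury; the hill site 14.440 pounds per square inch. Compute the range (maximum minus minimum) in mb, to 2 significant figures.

19 mb

the harbour: 754.9 mmHg = 1006.45 mb.
the hill site: 14.440 psi = 995.60 mb.
Spread: 1014.69 − 995.60 = 19 mb.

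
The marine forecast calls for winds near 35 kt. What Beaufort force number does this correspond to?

35 kt lies in the Beaufort 8 band (gale, 34–40 kt).

Beaufort force 8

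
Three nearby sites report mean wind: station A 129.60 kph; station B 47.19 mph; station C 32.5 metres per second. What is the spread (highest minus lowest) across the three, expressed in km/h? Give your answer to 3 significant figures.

53.7 km/h

station B: 47.19 mph = 75.945 km/h.
station C: 32.5 m/s = 117.000 km/h.
Spread: 129.600 − 75.945 = 53.7 km/h.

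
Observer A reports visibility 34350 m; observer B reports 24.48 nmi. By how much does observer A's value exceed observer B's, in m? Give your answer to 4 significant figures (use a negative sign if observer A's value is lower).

observer B: 24.48 nmi = 45336.96 m.
Difference: 34350.00 − 45336.96 = -10990 m.

-10990 m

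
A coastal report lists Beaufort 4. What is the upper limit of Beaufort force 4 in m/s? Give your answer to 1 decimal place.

7.9 m/s

Beaufort 4 (moderate breeze) spans 5.5–7.9 m/s.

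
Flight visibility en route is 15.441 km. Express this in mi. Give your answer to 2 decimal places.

9.59 SM

1 km = 0.621371 SM, so 15.441 × 0.621371 = 9.59 SM.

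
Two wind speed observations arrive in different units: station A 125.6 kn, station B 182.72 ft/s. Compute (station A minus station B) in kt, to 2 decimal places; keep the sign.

station B: 182.72 ft/s = 108.2586 kt.
Difference: 125.6000 − 108.2586 = 17.34 kt.

17.34 kt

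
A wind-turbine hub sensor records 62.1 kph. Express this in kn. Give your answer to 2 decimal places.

33.53 kt

1 km/h = 0.539957 kt, so 62.1 × 0.539957 = 33.53 kt.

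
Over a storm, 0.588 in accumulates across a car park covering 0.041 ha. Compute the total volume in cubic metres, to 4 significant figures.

6.123 cubic metres

Depth: 0.588 in × 25.4 = 14.9352 mm.
Area: 0.041 ha = 410 m².
1 mm over 1 m² is 1 L, so volume = 14.9352 × 410 = 6123.432 L = 6.123 m³.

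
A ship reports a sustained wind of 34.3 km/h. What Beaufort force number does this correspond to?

34.3 km/h = 9.5 m/s, which is Beaufort 5 (fresh breeze, 8.0–10.7 m/s).

Beaufort force 5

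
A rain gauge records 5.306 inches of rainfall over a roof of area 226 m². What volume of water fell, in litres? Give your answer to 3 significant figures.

Depth: 5.306 in × 25.4 = 134.7724 mm.
1 mm over 1 m² is 1 L, so volume = 134.7724 × 226 = 30458.562 L ≈ 30500 L.

30500 litres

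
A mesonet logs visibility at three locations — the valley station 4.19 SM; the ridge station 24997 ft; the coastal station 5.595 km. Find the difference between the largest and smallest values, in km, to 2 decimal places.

2.02 km

the valley station: 4.19 SM = 6.7432 km.
the ridge station: 24997 ft = 7.6191 km.
Spread: 7.6191 − 5.5950 = 2.02 km.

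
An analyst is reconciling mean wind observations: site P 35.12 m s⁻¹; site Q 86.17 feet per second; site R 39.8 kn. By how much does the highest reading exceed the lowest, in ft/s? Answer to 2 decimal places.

48.05 ft/s

site P: 35.12 m/s = 115.2231 ft/s.
site R: 39.8 kt = 67.1748 ft/s.
Spread: 115.2231 − 67.1748 = 48.05 ft/s.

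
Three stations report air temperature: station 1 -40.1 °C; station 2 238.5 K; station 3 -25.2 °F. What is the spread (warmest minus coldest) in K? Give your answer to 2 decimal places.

8.32 K

station 2: 238.5 K = -34.650 °C.
station 3: -25.2 °F = -31.778 °C.
Spread: (-31.778) − (-40.100) = 8.322 °C.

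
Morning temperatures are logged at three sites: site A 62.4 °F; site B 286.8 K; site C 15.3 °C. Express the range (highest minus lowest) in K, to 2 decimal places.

site A: 62.4 °F = 16.889 °C.
site B: 286.8 K = 13.650 °C.
Spread: 16.889 − 13.650 = 3.239 °C.

3.24 K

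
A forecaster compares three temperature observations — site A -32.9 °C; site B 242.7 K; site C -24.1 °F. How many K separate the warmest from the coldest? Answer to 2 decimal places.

2.45 K

site B: 242.7 K = -30.450 °C.
site C: -24.1 °F = -31.167 °C.
Spread: (-30.450) − (-32.900) = 2.450 °C.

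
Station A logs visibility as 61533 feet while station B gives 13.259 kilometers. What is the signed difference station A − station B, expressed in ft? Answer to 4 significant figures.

18030 ft

station B: 13.259 km = 43500.66 ft.
Difference: 61533.00 − 43500.66 = 18030 ft.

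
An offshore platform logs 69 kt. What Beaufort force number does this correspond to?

69 kt lies in the Beaufort 12 band (hurricane force, ≥64 kt).

Beaufort force 12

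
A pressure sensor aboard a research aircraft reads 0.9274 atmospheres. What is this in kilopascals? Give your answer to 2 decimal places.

93.97 kPa

1 atm = 101.325 kPa, so 0.9274 × 101.325 = 93.97 kPa.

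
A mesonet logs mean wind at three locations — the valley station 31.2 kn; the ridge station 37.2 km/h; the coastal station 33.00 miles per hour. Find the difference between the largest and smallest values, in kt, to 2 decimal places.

the ridge station: 37.2 km/h = 20.0864 kt.
the coastal station: 33.00 mph = 28.6762 kt.
Spread: 31.2000 − 20.0864 = 11.11 kt.

11.11 kt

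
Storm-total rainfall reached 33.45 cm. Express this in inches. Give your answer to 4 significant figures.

1 cm = 0.393701 in, so 33.45 × 0.393701 = 13.17 in.

13.17 in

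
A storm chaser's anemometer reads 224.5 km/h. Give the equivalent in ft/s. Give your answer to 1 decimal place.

1 km/h = 0.911344 ft/s, so 224.5 × 0.911344 = 204.6 ft/s.

204.6 ft/s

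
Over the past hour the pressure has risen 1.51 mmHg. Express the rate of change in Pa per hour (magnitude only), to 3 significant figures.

201 Pa per hour

1.51 mmHg / 1 h × 133.322 Pa/mmHg = 201 Pa/h.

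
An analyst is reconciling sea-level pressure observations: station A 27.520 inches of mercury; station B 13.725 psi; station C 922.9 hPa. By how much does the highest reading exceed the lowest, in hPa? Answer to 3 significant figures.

station A: 27.520 inHg = 931.934 hPa.
station B: 13.725 psi = 946.305 hPa.
Spread: 946.305 − 922.900 = 23.4 hPa.

23.4 hPa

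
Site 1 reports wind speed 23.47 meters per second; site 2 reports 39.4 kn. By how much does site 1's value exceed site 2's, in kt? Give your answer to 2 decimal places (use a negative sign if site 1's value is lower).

site 1: 23.47 m/s = 45.6220 kt.
Difference: 45.6220 − 39.4000 = 6.22 kt.

6.22 kt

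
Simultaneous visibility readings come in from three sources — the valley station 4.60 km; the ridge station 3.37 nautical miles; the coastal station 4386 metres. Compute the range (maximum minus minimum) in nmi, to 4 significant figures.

1.002 nmi

the valley station: 4.60 km = 2.48380 nmi.
the coastal station: 4386 m = 2.36825 nmi.
Spread: 3.37000 − 2.36825 = 1.002 nmi.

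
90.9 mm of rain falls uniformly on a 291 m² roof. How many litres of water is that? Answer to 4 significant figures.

26450 litres

1 mm over 1 m² is 1 L, so volume = 90.9 × 291 = 26451.9 L ≈ 26450 L.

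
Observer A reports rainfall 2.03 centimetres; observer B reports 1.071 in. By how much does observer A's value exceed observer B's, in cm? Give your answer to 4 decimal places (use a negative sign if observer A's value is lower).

-0.6903 cm

observer B: 1.071 in = 2.720340 cm.
Difference: 2.030000 − 2.720340 = -0.6903 cm.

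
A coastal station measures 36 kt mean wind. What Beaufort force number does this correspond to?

Beaufort force 8

36 kt lies in the Beaufort 8 band (gale, 34–40 kt).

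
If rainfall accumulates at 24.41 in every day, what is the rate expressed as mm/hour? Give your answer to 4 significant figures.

24.41 in/day × 25.4 mm/in × 0.0416667 day/hour = 25.83 mm/hour.

25.83 mm/hour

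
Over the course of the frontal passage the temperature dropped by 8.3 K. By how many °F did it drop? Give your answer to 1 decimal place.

Converting a difference, only the 9/5 scale factor applies: Δ°F = 8.3 × 1.8 = 14.9 °F.

14.9 °F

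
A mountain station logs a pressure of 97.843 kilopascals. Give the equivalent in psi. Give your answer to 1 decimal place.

14.2 psi

1 kPa = 0.145038 psi, so 97.843 × 0.145038 = 14.2 psi.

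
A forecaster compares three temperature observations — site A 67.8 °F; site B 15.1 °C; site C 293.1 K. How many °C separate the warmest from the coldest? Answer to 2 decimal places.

4.85 °C

site A: 67.8 °F = 19.889 °C.
site C: 293.1 K = 19.950 °C.
Spread: 19.950 − 15.100 = 4.850 °C.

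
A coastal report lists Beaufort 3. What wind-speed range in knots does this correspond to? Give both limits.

Beaufort 3 (gentle breeze) spans 7–10 knots.

7 to 10 kt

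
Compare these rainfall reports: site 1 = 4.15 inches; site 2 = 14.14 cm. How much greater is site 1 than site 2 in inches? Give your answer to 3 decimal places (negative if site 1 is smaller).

-1.417 in

site 2: 14.14 cm = 5.56693 in.
Difference: 4.15000 − 5.56693 = -1.417 in.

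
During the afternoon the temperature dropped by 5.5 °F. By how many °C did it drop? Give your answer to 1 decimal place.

For a temperature change the 32° offset cancels: Δ°C = 5.5 × 0.5556 = 3.1 °C.

3.1 °C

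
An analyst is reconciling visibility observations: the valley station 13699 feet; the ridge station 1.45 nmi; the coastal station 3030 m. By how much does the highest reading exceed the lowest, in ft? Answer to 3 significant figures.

4890 ft

the ridge station: 1.45 nmi = 8810.37 ft.
the coastal station: 3030 m = 9940.94 ft.
Spread: 13699.00 − 8810.37 = 4890 ft.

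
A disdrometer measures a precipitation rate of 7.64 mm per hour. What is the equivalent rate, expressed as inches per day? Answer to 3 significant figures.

7.22 in/day

7.64 mm/hour × 0.0393701 in/mm × 24 hour/day = 7.22 in/day.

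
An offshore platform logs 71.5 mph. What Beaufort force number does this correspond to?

Beaufort force 11

71.5 mph = 32.0 m/s, which is Beaufort 11 (violent storm, 28.5–32.6 m/s).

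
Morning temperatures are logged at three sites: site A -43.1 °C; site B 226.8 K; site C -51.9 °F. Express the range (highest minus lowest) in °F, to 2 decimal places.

6.32 °F

site B: 226.8 K = -46.350 °C.
site C: -51.9 °F = -46.611 °C.
Spread: (-43.100) − (-46.611) = 3.511 °C = 6.32 °F.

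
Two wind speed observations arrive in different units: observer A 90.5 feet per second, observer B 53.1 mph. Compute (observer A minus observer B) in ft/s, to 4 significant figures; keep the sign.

12.62 ft/s

observer B: 53.1 mph = 77.8800 ft/s.
Difference: 90.5000 − 77.8800 = 12.62 ft/s.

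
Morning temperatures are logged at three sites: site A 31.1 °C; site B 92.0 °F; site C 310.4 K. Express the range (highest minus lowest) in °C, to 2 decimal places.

6.15 °C

site B: 92.0 °F = 33.333 °C.
site C: 310.4 K = 37.250 °C.
Spread: 37.250 − 31.100 = 6.150 °C.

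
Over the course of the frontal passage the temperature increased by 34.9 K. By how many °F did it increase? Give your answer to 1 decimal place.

62.8 °F

Converting a difference, only the 9/5 scale factor applies: Δ°F = 34.9 × 1.8 = 62.8 °F.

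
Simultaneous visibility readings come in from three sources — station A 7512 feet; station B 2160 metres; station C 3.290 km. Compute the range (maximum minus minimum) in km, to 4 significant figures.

1.130 km

station A: 7512 ft = 2.28966 km.
station B: 2160 m = 2.16000 km.
Spread: 3.29000 − 2.16000 = 1.130 km.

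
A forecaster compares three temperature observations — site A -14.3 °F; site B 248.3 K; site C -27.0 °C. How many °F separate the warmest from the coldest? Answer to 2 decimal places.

site A: -14.3 °F = -25.722 °C.
site B: 248.3 K = -24.850 °C.
Spread: (-24.850) − (-27.000) = 2.150 °C = 3.87 °F.

3.87 °F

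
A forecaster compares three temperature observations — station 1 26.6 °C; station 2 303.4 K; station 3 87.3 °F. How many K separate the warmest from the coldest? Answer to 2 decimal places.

4.12 K

station 2: 303.4 K = 30.250 °C.
station 3: 87.3 °F = 30.722 °C.
Spread: 30.722 − 26.600 = 4.122 °C.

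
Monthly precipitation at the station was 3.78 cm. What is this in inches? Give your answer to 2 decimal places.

1.49 in

1 cm = 0.393701 in, so 3.78 × 0.393701 = 1.49 in.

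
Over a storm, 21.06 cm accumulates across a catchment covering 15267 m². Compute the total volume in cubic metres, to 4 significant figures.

3215 cubic metres

Depth: 21.06 cm × 10 = 210.6 mm.
1 mm over 1 m² is 1 L, so volume = 210.6 × 15267 = 3215230.2 L = 3215 m³.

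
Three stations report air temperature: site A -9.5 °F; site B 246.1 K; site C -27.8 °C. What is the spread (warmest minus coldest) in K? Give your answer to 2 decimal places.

4.74 K

site A: -9.5 °F = -23.056 °C.
site B: 246.1 K = -27.050 °C.
Spread: (-23.056) − (-27.800) = 4.744 °C.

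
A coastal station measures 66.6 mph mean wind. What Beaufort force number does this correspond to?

66.6 mph = 29.8 m/s, which is Beaufort 11 (violent storm, 28.5–32.6 m/s).

Beaufort force 11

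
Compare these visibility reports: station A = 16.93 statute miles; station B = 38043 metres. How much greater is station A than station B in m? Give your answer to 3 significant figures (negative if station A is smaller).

station A: 16.93 SM = 27246.19 m.
Difference: 27246.19 − 38043.00 = -10800 m.

-10800 m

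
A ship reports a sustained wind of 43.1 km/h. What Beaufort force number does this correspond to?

Beaufort force 6

43.1 km/h = 12.0 m/s, which is Beaufort 6 (strong breeze, 10.8–13.8 m/s).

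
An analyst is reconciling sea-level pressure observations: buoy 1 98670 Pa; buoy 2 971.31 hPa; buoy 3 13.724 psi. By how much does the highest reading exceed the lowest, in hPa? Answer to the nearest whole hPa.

40 hPa

buoy 1: 98670 Pa = 986.70 hPa.
buoy 3: 13.724 psi = 946.24 hPa.
Spread: 986.70 − 946.24 = 40 hPa.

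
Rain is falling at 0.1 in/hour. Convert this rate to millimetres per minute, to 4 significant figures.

0.1 in/hour × 25.4 mm/in × 0.0166667 hour/minute = 0.04233 mm/minute.

0.04233 mm/minute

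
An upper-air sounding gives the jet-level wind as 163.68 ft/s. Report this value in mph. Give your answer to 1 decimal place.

111.6 mph

1 ft/s = 0.681818 mph, so 163.68 × 0.681818 = 111.6 mph.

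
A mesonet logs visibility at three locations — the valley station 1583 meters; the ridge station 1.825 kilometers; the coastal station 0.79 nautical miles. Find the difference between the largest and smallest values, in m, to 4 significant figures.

361.9 m

the ridge station: 1.825 km = 1825.000 m.
the coastal station: 0.79 nmi = 1463.080 m.
Spread: 1825.000 − 1463.080 = 361.9 m.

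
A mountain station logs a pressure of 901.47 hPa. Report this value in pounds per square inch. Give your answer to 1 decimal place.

1 hPa = 0.0145038 psi, so 901.47 × 0.0145038 = 13.1 psi.

13.1 psi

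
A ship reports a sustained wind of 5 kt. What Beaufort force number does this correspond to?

Beaufort force 2

5 kt lies in the Beaufort 2 band (light breeze, 4–6 kt).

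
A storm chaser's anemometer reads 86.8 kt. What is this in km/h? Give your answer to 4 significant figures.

1 kt = 1.852 km/h, so 86.8 × 1.852 = 160.8 km/h.

160.8 km/h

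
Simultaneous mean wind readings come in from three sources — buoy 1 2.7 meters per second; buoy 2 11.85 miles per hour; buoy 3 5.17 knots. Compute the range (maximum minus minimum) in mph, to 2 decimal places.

5.90 mph

buoy 1: 2.7 m/s = 6.0397 mph.
buoy 3: 5.17 kt = 5.9495 mph.
Spread: 11.8500 − 5.9495 = 5.90 mph.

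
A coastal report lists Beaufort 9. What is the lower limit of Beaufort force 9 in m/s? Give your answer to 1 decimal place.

20.8 m/s

Beaufort 9 (strong gale) spans 20.8–24.4 m/s.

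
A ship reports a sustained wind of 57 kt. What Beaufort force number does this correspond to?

57 kt lies in the Beaufort 11 band (violent storm, 56–63 kt).

Beaufort force 11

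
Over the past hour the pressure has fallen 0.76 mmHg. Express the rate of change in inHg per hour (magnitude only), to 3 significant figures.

0.0299 inHg per hour

0.76 mmHg / 1 h × 0.0393701 inHg/mmHg = 0.0299 inHg/h.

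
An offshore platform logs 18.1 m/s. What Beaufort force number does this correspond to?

18.1 m/s lies in the Beaufort 8 band (gale, 17.2–20.7 m/s).

Beaufort force 8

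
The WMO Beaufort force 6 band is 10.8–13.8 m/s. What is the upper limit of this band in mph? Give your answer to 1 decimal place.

10.8–13.8 m/s × 2.237 = 24.2–30.9 mph.

30.9 mph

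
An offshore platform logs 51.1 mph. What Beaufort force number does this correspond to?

51.1 mph = 22.8 m/s, which is Beaufort 9 (strong gale, 20.8–24.4 m/s).

Beaufort force 9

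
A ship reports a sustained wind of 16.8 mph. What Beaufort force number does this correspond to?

Beaufort force 4

16.8 mph = 7.5 m/s, which is Beaufort 4 (moderate breeze, 5.5–7.9 m/s).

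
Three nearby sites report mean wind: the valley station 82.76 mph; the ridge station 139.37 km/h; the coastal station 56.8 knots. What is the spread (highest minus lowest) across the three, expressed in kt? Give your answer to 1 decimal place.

18.5 kt

the valley station: 82.76 mph = 71.916 kt.
the ridge station: 139.37 km/h = 75.254 kt.
Spread: 75.254 − 56.800 = 18.5 kt.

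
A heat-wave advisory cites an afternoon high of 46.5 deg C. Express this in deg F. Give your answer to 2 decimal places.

°F = °C × 9/5 + 32 = 46.5 × 1.8 + 32 = 115.70 °F.

115.70 °F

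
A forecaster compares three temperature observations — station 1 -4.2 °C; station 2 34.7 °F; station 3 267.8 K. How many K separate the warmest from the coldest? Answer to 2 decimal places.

station 2: 34.7 °F = 1.500 °C.
station 3: 267.8 K = -5.350 °C.
Spread: 1.500 − (-5.350) = 6.850 °C.

6.85 K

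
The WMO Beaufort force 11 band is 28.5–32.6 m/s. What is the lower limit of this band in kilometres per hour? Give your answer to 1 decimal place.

102.6 km/h

28.5–32.6 m/s × 3.6 = 102.6–117.4 km/h.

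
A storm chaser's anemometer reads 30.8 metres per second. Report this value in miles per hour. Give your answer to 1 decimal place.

1 m/s = 2.23694 mph, so 30.8 × 2.23694 = 68.9 mph.

68.9 mph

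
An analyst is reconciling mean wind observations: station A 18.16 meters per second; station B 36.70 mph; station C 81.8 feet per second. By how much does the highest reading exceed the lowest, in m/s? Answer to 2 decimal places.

8.53 m/s

station B: 36.70 mph = 16.4064 m/s.
station C: 81.8 ft/s = 24.9326 m/s.
Spread: 24.9326 − 16.4064 = 8.53 m/s.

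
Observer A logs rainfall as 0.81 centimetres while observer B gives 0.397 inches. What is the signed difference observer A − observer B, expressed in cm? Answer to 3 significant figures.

-0.198 cm

observer B: 0.397 in = 1.00838 cm.
Difference: 0.81000 − 1.00838 = -0.198 cm.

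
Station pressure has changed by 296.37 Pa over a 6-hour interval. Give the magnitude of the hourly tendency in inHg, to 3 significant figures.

0.0146 inHg per hour

296.37 Pa / 6 h × 0.0002953 inHg/Pa = 0.0146 inHg/h.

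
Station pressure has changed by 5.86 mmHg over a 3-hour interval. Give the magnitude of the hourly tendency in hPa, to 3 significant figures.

2.60 hPa per hour

5.86 mmHg / 3 h × 1.33322 hPa/mmHg = 2.60 hPa/h.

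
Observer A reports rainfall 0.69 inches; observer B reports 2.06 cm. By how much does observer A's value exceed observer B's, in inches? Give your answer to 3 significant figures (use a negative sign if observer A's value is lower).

observer B: 2.06 cm = 0.81102 in.
Difference: 0.69000 − 0.81102 = -0.121 in.

-0.121 in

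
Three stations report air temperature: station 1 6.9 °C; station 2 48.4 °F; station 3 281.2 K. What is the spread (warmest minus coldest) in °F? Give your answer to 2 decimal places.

3.98 °F

station 2: 48.4 °F = 9.111 °C.
station 3: 281.2 K = 8.050 °C.
Spread: 9.111 − 6.900 = 2.211 °C = 3.98 °F.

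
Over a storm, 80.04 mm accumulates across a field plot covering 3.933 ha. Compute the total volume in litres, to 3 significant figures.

3150000 litres

Area: 3.933 ha = 39330 m².
1 mm over 1 m² is 1 L, so volume = 80.04 × 39330 = 3147973.2 L ≈ 3150000 L.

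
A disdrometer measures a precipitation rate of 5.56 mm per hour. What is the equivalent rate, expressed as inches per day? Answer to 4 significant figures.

5.56 mm/hour × 0.0393701 in/mm × 24 hour/day = 5.254 in/day.

5.254 in/day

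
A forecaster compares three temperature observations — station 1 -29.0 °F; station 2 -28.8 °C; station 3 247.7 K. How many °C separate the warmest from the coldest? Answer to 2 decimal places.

station 1: -29.0 °F = -33.889 °C.
station 3: 247.7 K = -25.450 °C.
Spread: (-25.450) − (-33.889) = 8.439 °C.

8.44 °C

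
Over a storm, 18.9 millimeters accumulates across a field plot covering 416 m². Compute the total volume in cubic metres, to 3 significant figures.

7.86 cubic metres

1 mm over 1 m² is 1 L, so volume = 18.9 × 416 = 7862.4 L = 7.86 m³.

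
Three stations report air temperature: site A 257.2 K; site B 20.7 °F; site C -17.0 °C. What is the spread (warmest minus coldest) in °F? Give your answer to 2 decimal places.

19.30 °F

site A: 257.2 K = -15.950 °C.
site B: 20.7 °F = -6.278 °C.
Spread: (-6.278) − (-17.000) = 10.722 °C = 19.30 °F.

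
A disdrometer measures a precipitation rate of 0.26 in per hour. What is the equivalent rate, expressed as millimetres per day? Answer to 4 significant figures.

0.26 in/hour × 25.4 mm/in × 24 hour/day = 158.5 mm/day.

158.5 mm/day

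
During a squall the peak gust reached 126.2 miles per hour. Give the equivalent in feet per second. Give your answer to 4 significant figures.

1 mph = 1.46667 ft/s, so 126.2 × 1.46667 = 185.1 ft/s.

185.1 ft/s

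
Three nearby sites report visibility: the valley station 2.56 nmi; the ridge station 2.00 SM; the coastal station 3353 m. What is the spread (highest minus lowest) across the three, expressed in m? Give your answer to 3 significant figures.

the valley station: 2.56 nmi = 4741.12 m.
the ridge station: 2.00 SM = 3218.69 m.
Spread: 4741.12 − 3218.69 = 1520 m.

1520 m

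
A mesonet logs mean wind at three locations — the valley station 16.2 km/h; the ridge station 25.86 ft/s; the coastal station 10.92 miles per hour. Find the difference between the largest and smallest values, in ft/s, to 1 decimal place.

11.1 ft/s

the valley station: 16.2 km/h = 14.764 ft/s.
the coastal station: 10.92 mph = 16.016 ft/s.
Spread: 25.860 − 14.764 = 11.1 ft/s.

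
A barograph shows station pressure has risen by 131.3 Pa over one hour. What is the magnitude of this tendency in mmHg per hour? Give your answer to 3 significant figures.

0.985 mmHg per hour

131.3 Pa / 1 h × 0.00750062 mmHg/Pa = 0.985 mmHg/h.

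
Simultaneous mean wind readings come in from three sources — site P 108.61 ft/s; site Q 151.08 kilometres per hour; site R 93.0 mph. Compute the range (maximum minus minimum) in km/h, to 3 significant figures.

31.9 km/h

site P: 108.61 ft/s = 119.176 km/h.
site R: 93.0 mph = 149.669 km/h.
Spread: 151.080 − 119.176 = 31.9 km/h.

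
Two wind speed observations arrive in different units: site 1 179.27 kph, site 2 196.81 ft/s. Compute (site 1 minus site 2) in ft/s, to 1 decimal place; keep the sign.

-33.4 ft/s

site 1: 179.27 km/h = 163.377 ft/s.
Difference: 163.377 − 196.810 = -33.4 ft/s.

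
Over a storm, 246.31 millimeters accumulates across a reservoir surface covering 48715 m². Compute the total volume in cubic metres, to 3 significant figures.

1 mm over 1 m² is 1 L, so volume = 246.31 × 48715 = 11998992 L = 12000 m³.

12000 cubic metres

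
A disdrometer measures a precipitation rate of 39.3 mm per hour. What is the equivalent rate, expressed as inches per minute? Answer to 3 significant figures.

0.0258 in/minute

39.3 mm/hour × 0.0393701 in/mm × 0.0166667 hour/minute = 0.0258 in/minute.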